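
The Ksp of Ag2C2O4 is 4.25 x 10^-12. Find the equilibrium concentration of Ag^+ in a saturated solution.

Ag2C2O4(s) ⇌ 2 Ag^+(aq) + C2O4^2-(aq)
Ksp = [Ag^+]^2[C2O4^2-]
Let s = molar solubility. Then [Ag^+] = 2s and [C2O4^2-] = s.
Ksp = (2s)^2s = 4s^3
s^3 = 4.25 x 10^-12 / 4, so s = 1.020 × 10^-4 M
[Ag^+] = 2s = 2.04 × 10^-4 M

[Ag^+] ≈ 2.04 x 10^-4 M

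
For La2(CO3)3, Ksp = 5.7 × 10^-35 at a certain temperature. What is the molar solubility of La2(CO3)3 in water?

La2(CO3)3(s) <=> 2 La^3+ + 3 CO3^2-
Ksp = [La^3+]^2[CO3^2-]^3
With molar solubility s: [La^3+] = 2s, [CO3^2-] = 3s.
So Ksp = (2s)^2 × (3s)^3 = 108s^5
Solving, s = (5.7 × 10^-35/108)^(1/5) = 5.6 × 10^-8 M

s = 5.6 × 10^-8 M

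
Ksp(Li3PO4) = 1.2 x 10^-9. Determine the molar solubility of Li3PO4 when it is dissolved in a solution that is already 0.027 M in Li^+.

Li3PO4(s) ⇌ 3 Li^+ + PO4^3-
Ksp = [Li^+]^3[PO4^3-]
If s mol/L dissolves here, [Li^+] = 0.027 + 3s ≈ 0.027, [PO4^3-] = s (since the Li^+ already present dominates).
Ksp ≈ (0.027)^3 × s
s = 6.1 × 10^-5 M
Check: 3s = 1.8 × 10^-4 ≪ 0.027, so the approximation is valid.

s = 6.1 × 10^-5 M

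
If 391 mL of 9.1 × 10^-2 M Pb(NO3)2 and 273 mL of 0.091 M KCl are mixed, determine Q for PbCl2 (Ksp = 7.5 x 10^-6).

Total volume = 391 + 273 = 664 mL.
[Pb^2+] = 9.1 x 10^-2 × (391/664) = 5.36 × 10^-2 M
[Cl^-] = 9.1 × 10^-2 × (273/664) = 3.74 x 10^-2 M
PbCl2(s) ⇌ Pb^2+(aq) + 2 Cl^-(aq), so Q = [Pb^2+][Cl^-]^2
Q = (5.36 × 10^-2)(3.74 × 10^-2)^2 = 7.5 × 10^-5
Q > Ksp, so PbCl2 will precipitate.

7.5 × 10^-5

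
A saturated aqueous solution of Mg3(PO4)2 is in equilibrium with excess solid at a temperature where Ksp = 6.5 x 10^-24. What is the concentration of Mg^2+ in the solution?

[Mg^2+] = 2.7 x 10^-5 M

Mg3(PO4)2(s) ⇌ 3 Mg^2+(aq) + 2 PO4^3-(aq)
Ksp = [Mg^2+]^3[PO4^3-]^2
If s mol/L of Mg3(PO4)2 dissolves, [Mg^2+] = 3s and [PO4^3-] = 2s.
So Ksp = (3s)^3 × (2s)^2 = 108s^5
s = (6.5 x 10^-24 / 108)^(1/5) = 9.03 × 10^-6 M
[Mg^2+] = 3s = 2.7 × 10^-5 M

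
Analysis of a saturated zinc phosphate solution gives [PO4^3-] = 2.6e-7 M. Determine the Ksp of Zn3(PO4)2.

4.0e-33

Zn3(PO4)2(s) ⇌ 3 Zn^2+(aq) + 2 PO4^3-(aq)
Stoichiometry gives [Zn^2+] = (3/2)[PO4^3-] = 3.90 x 10^-7 M.
Ksp = [Zn^2+]^3[PO4^3-]^2
Ksp = (3.90 × 10^-7)^3 × (2.6 × 10^-7)^2 = 4.0 x 10^-33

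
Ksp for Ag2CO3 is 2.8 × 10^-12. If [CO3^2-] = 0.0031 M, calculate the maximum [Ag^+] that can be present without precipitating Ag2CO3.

3.0e-5 M

Ag2CO3(s) <=> 2 Ag^+(aq) + CO3^2-(aq)
Ksp = [Ag^+]^2[CO3^2-]
Precipitation begins when Q = Ksp. With [CO3^2-] = 0.0031 M:
2.8 × 10^-12 = (0.0031) × [Ag^+]^2
[Ag^+] = (2.8 × 10^-12 / 3.1 x 10^-3)^(1/2) = 3.0 × 10^-5 M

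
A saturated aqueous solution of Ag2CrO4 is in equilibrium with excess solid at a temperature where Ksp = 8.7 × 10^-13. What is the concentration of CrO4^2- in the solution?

[CrO4^2-] = 6.0 × 10^-5 M

Ag2CrO4(s) ⇌ 2 Ag^+ + CrO4^2-
Ksp = [Ag^+]^2[CrO4^2-]
If s mol/L of Ag2CrO4 dissolves, [Ag^+] = 2s and [CrO4^2-] = s.
Substituting: Ksp = (2s)^2s = 4s^3
Solving, s = (8.7 × 10^-13/4)^(1/3) = 6.01 x 10^-5 M
[CrO4^2-] = s = 6.0 × 10^-5 M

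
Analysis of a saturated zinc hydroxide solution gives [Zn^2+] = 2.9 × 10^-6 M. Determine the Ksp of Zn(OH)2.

9.8e-17

Zn(OH)2(s) ⇌ Zn^2+(aq) + 2 OH^-(aq)
Stoichiometry gives [OH^-] = (2/1)[Zn^2+] = 5.80 × 10^-6 M.
Ksp = [Zn^2+][OH^-]^2
Ksp = 2.9 × 10^-6 × (5.80 x 10^-6)^2 = 9.8 x 10^-17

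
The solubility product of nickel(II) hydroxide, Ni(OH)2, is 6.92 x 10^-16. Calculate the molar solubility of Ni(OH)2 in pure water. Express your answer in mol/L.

Ni(OH)2(s) ⇌ Ni^2+(aq) + 2 OH^-(aq)
Ksp = [Ni^2+][OH^-]^2
With molar solubility s: [Ni^2+] = s, [OH^-] = 2s.
Ksp = s(2s)^2 = 4s^3
Solving, s = (6.92 x 10^-16/4)^(1/3) = 5.57 × 10^-6 M

s = 5.57 x 10^-6 M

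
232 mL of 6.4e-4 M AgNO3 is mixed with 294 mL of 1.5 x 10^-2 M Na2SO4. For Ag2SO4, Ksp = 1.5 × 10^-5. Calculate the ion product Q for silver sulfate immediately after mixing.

Total volume = 232 + 294 = 526 mL.
[Ag^+] = 6.4 × 10^-4 × (232/526) = 2.82 × 10^-4 M
[SO4^2-] = 1.5 x 10^-2 × (294/526) = 8.38 × 10^-3 M
Ag2SO4(s) ⇌ 2 Ag^+ + SO4^2-, so Q = [Ag^+]^2[SO4^2-]
Q = (2.82 × 10^-4)^2(8.38 x 10^-3) = 6.7 × 10^-10
Q < Ksp, so no precipitate of Ag2SO4 forms.

6.7e-10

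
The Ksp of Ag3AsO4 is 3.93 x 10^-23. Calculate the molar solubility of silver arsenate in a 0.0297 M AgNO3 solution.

s ≈ 1.50 × 10^-18 M

Ag3AsO4(s) ⇌ 3 Ag^+ + AsO4^3-
Ksp = [Ag^+]^3[AsO4^3-]
Let s = moles of Ag3AsO4 that dissolve per litre. [Ag^+] = 0.0297 + 3s ≈ 0.0297, [AsO4^3-] = s (since Ag^+ from AgNO3 dominates).
Ksp ≈ (0.0297)^3 × s
s = 1.50 × 10^-18 M
Check: 3s = 4.5 × 10^-18 ≪ 0.0297, so the approximation is valid.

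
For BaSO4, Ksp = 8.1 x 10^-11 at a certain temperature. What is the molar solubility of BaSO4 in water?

BaSO4(s) ⇌ Ba^2+ + SO4^2-
Ksp = [Ba^2+][SO4^2-]
With molar solubility s: [Ba^2+] = s, [SO4^2-] = s.
Ksp = s × s = s^2
s = (8.1 x 10^-11)^(1/2) = 9.0 x 10^-6 M

s ≈ 9.0 × 10^-6 M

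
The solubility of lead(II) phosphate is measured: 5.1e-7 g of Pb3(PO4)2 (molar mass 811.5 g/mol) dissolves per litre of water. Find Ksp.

1.1e-44

Molar solubility s = (5.1 × 10^-7 g/L) / (811.5 g/mol) = 6.28 × 10^-10 M.
Pb3(PO4)2(s) ⇌ 3 Pb^2+(aq) + 2 PO4^3-(aq)
If s mol/L of Pb3(PO4)2 dissolves, [Pb^2+] = 3s and [PO4^3-] = 2s.
Ksp = [Pb^2+]^3[PO4^3-]^2
Substituting: Ksp = (3s)^3(2s)^2 = 108s^5
Ksp = 108 × (6.28 × 10^-10)^5 = 1.1 x 10^-44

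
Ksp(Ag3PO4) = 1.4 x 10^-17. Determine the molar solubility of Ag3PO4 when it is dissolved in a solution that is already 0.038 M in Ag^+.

Ag3PO4(s) <=> 3 Ag^+ + PO4^3-
Ksp = [Ag^+]^3[PO4^3-]
Let s = moles of Ag3PO4 that dissolve per litre. [Ag^+] = 0.038 + 3s ≈ 0.038, [PO4^3-] = s (Ksp is small, so little additional dissolves).
Ksp ≈ (0.038)^3 × s
s = 2.6 × 10^-13 M
Check: 3s = 7.7 x 10^-13 ≪ 0.038, so the approximation is valid.

s ≈ 2.6e-13 M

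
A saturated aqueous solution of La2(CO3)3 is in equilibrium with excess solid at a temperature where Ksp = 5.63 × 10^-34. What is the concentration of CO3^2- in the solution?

La2(CO3)3(s) ⇌ 2 La^3+ + 3 CO3^2-
Ksp = [La^3+]^2[CO3^2-]^3
Let s = molar solubility. Then [La^3+] = 2s and [CO3^2-] = 3s.
So Ksp = (2s)^2 × (3s)^3 = 108s^5
s = (5.63 × 10^-34 / 108)^(1/5) = 8.778 × 10^-8 M
[CO3^2-] = 3s = 2.63 × 10^-7 M

[CO3^2-] = 2.63 x 10^-7 M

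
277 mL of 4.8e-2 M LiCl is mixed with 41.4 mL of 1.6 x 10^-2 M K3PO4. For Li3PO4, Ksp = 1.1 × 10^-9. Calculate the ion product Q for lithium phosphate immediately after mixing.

1.5 × 10^-7

Total volume = 277 + 41.4 = 318.4 mL.
[Li^+] = 4.8 × 10^-2 × (277/318.4) = 4.18 × 10^-2 M
[PO4^3-] = 1.6 × 10^-2 × (41.4/318.4) = 2.08 × 10^-3 M
Li3PO4(s) ⇌ 3 Li^+ + PO4^3-, so Q = [Li^+]^3[PO4^3-]
Q = (4.18 × 10^-2)^3(2.08 × 10^-3) = 1.5 × 10^-7
Q > Ksp, so Li3PO4 will precipitate.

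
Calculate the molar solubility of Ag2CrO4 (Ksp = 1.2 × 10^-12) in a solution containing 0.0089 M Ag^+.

s ≈ 1.5 x 10^-8 M

Ag2CrO4(s) ⇌ 2 Ag^+ + CrO4^2-
Ksp = [Ag^+]^2[CrO4^2-]
Let s = moles of Ag2CrO4 that dissolve per litre. [Ag^+] = 0.0089 + 2s ≈ 0.0089, [CrO4^2-] = s (Ksp is small, so little additional dissolves).
Ksp ≈ (0.0089)^2 × s
s = 1.5 × 10^-8 M
Check: 2s = 3.0 x 10^-8 ≪ 0.0089, so the approximation is valid.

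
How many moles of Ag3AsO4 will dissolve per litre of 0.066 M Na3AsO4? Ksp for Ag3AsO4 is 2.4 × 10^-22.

Ag3AsO4(s) ⇌ 3 Ag^+(aq) + AsO4^3-(aq)
Ksp = [Ag^+]^3[AsO4^3-]
If s mol/L dissolves here, [Ag^+] = 3s, [AsO4^3-] = 0.066 + s ≈ 0.066 (common-ion effect: AsO4^3- is already 0.066 M).
Ksp ≈ (3s)^3 × 0.066
s = 5.1 × 10^-8 M
Check: s = 5.1 x 10^-8 ≪ 0.066, so the approximation is valid.

s = 5.1 x 10^-8 M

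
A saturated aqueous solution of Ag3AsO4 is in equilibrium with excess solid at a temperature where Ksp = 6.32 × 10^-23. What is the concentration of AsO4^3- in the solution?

1.24 × 10^-6 M

Ag3AsO4(s) ⇌ 3 Ag^+ + AsO4^3-
Ksp = [Ag^+]^3[AsO4^3-]
With molar solubility s: [Ag^+] = 3s, [AsO4^3-] = s.
Ksp = (3s)^3s = 27s^4
s = (6.32 × 10^-23 / 27)^(1/4) = 1.237 x 10^-6 M
[AsO4^3-] = s = 1.24 × 10^-6 M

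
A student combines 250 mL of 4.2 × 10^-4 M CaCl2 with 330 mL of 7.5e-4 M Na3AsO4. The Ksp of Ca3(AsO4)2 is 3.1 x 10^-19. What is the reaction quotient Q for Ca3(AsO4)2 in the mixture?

1.1 x 10^-18

Total volume = 250 + 330 = 580 mL.
[Ca^2+] = 4.2 × 10^-4 × (250/580) = 1.81 × 10^-4 M
[AsO4^3-] = 7.5 × 10^-4 × (330/580) = 4.27 × 10^-4 M
Ca3(AsO4)2(s) ⇌ 3 Ca^2+(aq) + 2 AsO4^3-(aq), so Q = [Ca^2+]^3[AsO4^3-]^2
Q = (1.81 × 10^-4)^3(4.27 × 10^-4)^2 = 1.1 x 10^-18
Q > Ksp, so Ca3(AsO4)2 will precipitate.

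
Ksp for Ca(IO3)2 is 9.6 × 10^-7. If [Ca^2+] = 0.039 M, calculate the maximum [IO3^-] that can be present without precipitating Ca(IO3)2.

Ca(IO3)2(s) ⇌ Ca^2+ + 2 IO3^-
Ksp = [Ca^2+][IO3^-]^2
Precipitation begins when Q = Ksp. With [Ca^2+] = 0.039 M:
9.6 × 10^-7 = (0.039) × [IO3^-]^2
[IO3^-] = (9.6 × 10^-7 / 3.9 × 10^-2)^(1/2) = 5.0 × 10^-3 M

5.0e-3 M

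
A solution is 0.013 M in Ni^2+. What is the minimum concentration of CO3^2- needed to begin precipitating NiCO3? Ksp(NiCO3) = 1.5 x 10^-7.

1.2 × 10^-5 M

NiCO3(s) ⇌ Ni^2+(aq) + CO3^2-(aq)
Ksp = [Ni^2+][CO3^2-]
Precipitation begins when Q = Ksp. With [Ni^2+] = 0.013 M:
1.5 x 10^-7 = (0.013) × [CO3^2-]
[CO3^2-] = (1.5 x 10^-7 / 1.3 × 10^-2) = 1.2 x 10^-5 M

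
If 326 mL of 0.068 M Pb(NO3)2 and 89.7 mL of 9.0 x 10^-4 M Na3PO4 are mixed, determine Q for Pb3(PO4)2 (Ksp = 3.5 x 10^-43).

Q = 5.7 × 10^-12

Total volume = 326 + 89.7 = 415.7 mL.
[Pb^2+] = 6.8 × 10^-2 × (326/415.7) = 5.33 × 10^-2 M
[PO4^3-] = 9.0 x 10^-4 × (89.7/415.7) = 1.94 x 10^-4 M
Pb3(PO4)2(s) <=> 3 Pb^2+(aq) + 2 PO4^3-(aq), so Q = [Pb^2+]^3[PO4^3-]^2
Q = (5.33 × 10^-2)^3(1.94 x 10^-4)^2 = 5.7 × 10^-12
Q > Ksp, so Pb3(PO4)2 will precipitate.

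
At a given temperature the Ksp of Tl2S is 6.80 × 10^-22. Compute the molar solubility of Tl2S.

s ≈ 5.54 x 10^-8 M

Tl2S(s) ⇌ 2 Tl^+(aq) + S^2-(aq)
Ksp = [Tl^+]^2[S^2-]
If s mol/L of Tl2S dissolves, [Tl^+] = 2s and [S^2-] = s.
So Ksp = (2s)^2 × s = 4s^3
s = (6.80 × 10^-22 / 4)^(1/3) = 5.54 x 10^-8 M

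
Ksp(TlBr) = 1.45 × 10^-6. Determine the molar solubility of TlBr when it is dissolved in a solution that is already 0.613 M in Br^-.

TlBr(s) <=> Tl^+(aq) + Br^-(aq)
Ksp = [Tl^+][Br^-]
If s mol/L dissolves here, [Tl^+] = s, [Br^-] = 0.613 + s ≈ 0.613 (Ksp is small, so little additional dissolves).
Ksp ≈ s × 0.613
s = 2.37 x 10^-6 M
Check: s = 2.4 × 10^-6 ≪ 0.613, so the approximation is valid.

2.37e-6 M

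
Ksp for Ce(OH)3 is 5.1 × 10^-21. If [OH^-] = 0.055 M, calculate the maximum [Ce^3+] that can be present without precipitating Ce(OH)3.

Ce(OH)3(s) ⇌ Ce^3+ + 3 OH^-
Ksp = [Ce^3+][OH^-]^3
Precipitation begins when Q = Ksp. With [OH^-] = 0.055 M:
5.1 × 10^-21 = (0.055)^3 × [Ce^3+]
[Ce^3+] = (5.1 × 10^-21 / 1.66 × 10^-4) = 3.1 × 10^-17 M

3.1 × 10^-17 M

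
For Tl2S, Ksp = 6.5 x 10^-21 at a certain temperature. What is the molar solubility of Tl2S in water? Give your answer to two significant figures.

Tl2S(s) ⇌ 2 Tl^+ + S^2-
Ksp = [Tl^+]^2[S^2-]
If s mol/L of Tl2S dissolves, [Tl^+] = 2s and [S^2-] = s.
Ksp = (2s)^2s = 4s^3
s = (6.5 x 10^-21 / 4)^(1/3) = 1.2 × 10^-7 M

s = 1.2 × 10^-7 M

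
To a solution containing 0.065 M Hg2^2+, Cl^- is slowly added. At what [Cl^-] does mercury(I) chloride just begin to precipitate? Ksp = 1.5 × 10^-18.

[Cl^-] ≈ 4.8 × 10^-9 M

Hg2Cl2(s) ⇌ Hg2^2+ + 2 Cl^-
Ksp = [Hg2^2+][Cl^-]^2
Precipitation begins when Q = Ksp. With [Hg2^2+] = 0.065 M:
1.5 × 10^-18 = (0.065) × [Cl^-]^2
[Cl^-] = (1.5 × 10^-18 / 6.5 x 10^-2)^(1/2) = 4.8 × 10^-9 M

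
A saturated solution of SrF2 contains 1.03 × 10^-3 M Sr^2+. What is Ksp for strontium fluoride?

Ksp = 4.37e-9

SrF2(s) ⇌ Sr^2+ + 2 F^-
Stoichiometry gives [F^-] = (2/1)[Sr^2+] = 2.060 x 10^-3 M.
Ksp = [Sr^2+][F^-]^2
Ksp = 1.03 × 10^-3 × (2.060 x 10^-3)^2 = 4.37 × 10^-9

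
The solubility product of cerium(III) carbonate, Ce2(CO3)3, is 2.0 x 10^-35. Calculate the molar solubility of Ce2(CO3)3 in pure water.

s ≈ 4.5 x 10^-8 M

Ce2(CO3)3(s) ⇌ 2 Ce^3+(aq) + 3 CO3^2-(aq)
Ksp = [Ce^3+]^2[CO3^2-]^3
For each mole of Ce2(CO3)3 that dissolves: [Ce^3+] = 2s, [CO3^2-] = 3s.
Substituting: Ksp = (2s)^2(3s)^3 = 108s^5
s^5 = 2.0 x 10^-35 / 108, so s = 4.5 × 10^-8 M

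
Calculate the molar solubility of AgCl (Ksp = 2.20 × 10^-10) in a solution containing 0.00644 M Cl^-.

AgCl(s) ⇌ Ag^+ + Cl^-
Ksp = [Ag^+][Cl^-]
If s mol/L dissolves here, [Ag^+] = s, [Cl^-] = 0.00644 + s ≈ 0.00644 (Ksp is small, so little additional dissolves).
Ksp ≈ s × 0.00644
s = 3.42 × 10^-8 M
Check: s = 3.4 × 10^-8 ≪ 0.00644, so the approximation is valid.

s = 3.42e-8 M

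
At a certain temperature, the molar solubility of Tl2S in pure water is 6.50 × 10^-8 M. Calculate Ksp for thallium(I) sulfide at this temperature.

Ksp ≈ 1.10 × 10^-21

Tl2S(s) <=> 2 Tl^+(aq) + S^2-(aq)
With molar solubility s: [Tl^+] = 2s, [S^2-] = s.
Ksp = [Tl^+]^2[S^2-]
So Ksp = (2s)^2 × s = 4s^3
Ksp = 4 × (6.50 × 10^-8)^3 = 1.10 × 10^-21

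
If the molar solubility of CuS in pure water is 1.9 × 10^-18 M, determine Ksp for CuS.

3.6 × 10^-36

CuS(s) <=> Cu^2+(aq) + S^2-(aq)
If s mol/L of CuS dissolves, [Cu^2+] = s and [S^2-] = s.
Ksp = [Cu^2+][S^2-]
Ksp = s × s = s^2
With s = 1.9 × 10^-18: Ksp = 3.6 x 10^-36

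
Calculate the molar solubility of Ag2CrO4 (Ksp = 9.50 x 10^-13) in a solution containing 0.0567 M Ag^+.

s ≈ 2.96 × 10^-10 M

Ag2CrO4(s) ⇌ 2 Ag^+ + CrO4^2-
Ksp = [Ag^+]^2[CrO4^2-]
If s mol/L dissolves here, [Ag^+] = 0.0567 + 2s ≈ 0.0567, [CrO4^2-] = s (Ksp is small, so little additional dissolves).
Ksp ≈ (0.0567)^2 × s
s = 2.96 x 10^-10 M
Check: 2s = 5.9 × 10^-10 ≪ 0.0567, so the approximation is valid.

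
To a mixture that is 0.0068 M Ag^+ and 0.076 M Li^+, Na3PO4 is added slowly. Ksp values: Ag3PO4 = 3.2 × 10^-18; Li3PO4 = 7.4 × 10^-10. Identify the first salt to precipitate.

Ag3PO4

Each salt begins to precipitate when Q = Ksp, i.e. when [PO4^3-] reaches its threshold.
For Ag3PO4: 3.2 × 10^-18 = (0.0068)^3 × [PO4^3-]  ⇒  [PO4^3-] = 1.0 × 10^-11 M.
For Li3PO4: 7.4 × 10^-10 = (0.076)^3 × [PO4^3-]  ⇒  [PO4^3-] = 1.7 x 10^-6 M.
The salt with the lower threshold [PO4^3-] precipitates first: Ag3PO4.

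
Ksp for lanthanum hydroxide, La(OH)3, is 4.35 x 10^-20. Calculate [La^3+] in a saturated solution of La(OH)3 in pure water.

6.34 x 10^-6 M

La(OH)3(s) ⇌ La^3+(aq) + 3 OH^-(aq)
Ksp = [La^3+][OH^-]^3
Let s = molar solubility. Then [La^3+] = s and [OH^-] = 3s.
Ksp = s(3s)^3 = 27s^4
s = (4.35 x 10^-20 / 27)^(1/4) = 6.336 × 10^-6 M
[La^3+] = s = 6.34 × 10^-6 M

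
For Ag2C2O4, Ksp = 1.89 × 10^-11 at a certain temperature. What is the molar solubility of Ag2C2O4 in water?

1.68 × 10^-4 M

Ag2C2O4(s) ⇌ 2 Ag^+(aq) + C2O4^2-(aq)
Ksp = [Ag^+]^2[C2O4^2-]
If s mol/L of Ag2C2O4 dissolves, [Ag^+] = 2s and [C2O4^2-] = s.
Ksp = (2s)^2s = 4s^3
Solving, s = (1.89 × 10^-11/4)^(1/3) = 1.68 x 10^-4 M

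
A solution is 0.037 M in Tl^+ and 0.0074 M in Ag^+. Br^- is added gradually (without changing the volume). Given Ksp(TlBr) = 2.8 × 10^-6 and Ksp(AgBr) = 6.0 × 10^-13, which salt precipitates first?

Each salt begins to precipitate when Q = Ksp, i.e. when [Br^-] reaches its threshold.
For TlBr: 2.8 × 10^-6 = 0.037 × [Br^-]  ⇒  [Br^-] = 7.6 × 10^-5 M.
For AgBr: 6.0 × 10^-13 = 0.0074 × [Br^-]  ⇒  [Br^-] = 8.1 × 10^-11 M.
The salt with the lower threshold [Br^-] precipitates first: AgBr.

AgBr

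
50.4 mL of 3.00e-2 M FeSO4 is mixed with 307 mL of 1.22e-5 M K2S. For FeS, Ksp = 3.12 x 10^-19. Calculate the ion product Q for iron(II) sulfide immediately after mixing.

Q ≈ 4.43 × 10^-8

Total volume = 50.4 + 307 = 357.4 mL.
[Fe^2+] = 3.00 × 10^-2 × (50.4/357.4) = 4.231 x 10^-3 M
[S^2-] = 1.22 x 10^-5 × (307/357.4) = 1.048 x 10^-5 M
FeS(s) ⇌ Fe^2+(aq) + S^2-(aq), so Q = [Fe^2+][S^2-]
Q = (4.231 × 10^-3)(1.048 x 10^-5) = 4.43 × 10^-8
Q > Ksp, so FeS will precipitate.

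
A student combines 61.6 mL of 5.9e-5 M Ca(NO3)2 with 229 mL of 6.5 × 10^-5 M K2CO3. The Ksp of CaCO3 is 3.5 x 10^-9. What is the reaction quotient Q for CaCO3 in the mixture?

Total volume = 61.6 + 229 = 290.6 mL.
[Ca^2+] = 5.9 x 10^-5 × (61.6/290.6) = 1.25 x 10^-5 M
[CO3^2-] = 6.5 x 10^-5 × (229/290.6) = 5.12 x 10^-5 M
CaCO3(s) <=> Ca^2+(aq) + CO3^2-(aq), so Q = [Ca^2+][CO3^2-]
Q = (1.25 × 10^-5)(5.12 × 10^-5) = 6.4 x 10^-10
Q < Ksp, so no precipitate of CaCO3 forms.

Q = 6.4 x 10^-10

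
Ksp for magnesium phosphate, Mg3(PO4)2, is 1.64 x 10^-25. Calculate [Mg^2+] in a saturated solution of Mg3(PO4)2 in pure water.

1.30 × 10^-5 M

Mg3(PO4)2(s) <=> 3 Mg^2+ + 2 PO4^3-
Ksp = [Mg^2+]^3[PO4^3-]^2
With molar solubility s: [Mg^2+] = 3s, [PO4^3-] = 2s.
Ksp = (3s)^3(2s)^2 = 108s^5
s^5 = 1.64 x 10^-25 / 108, so s = 4.328 x 10^-6 M
[Mg^2+] = 3s = 1.30 x 10^-5 M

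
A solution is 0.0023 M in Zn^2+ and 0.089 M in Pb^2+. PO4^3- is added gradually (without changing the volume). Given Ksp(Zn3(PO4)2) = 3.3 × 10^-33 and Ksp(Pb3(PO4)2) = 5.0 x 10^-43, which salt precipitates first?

Pb3(PO4)2

Each salt begins to precipitate when Q = Ksp, i.e. when [PO4^3-] reaches its threshold.
For Zn3(PO4)2: 3.3 × 10^-33 = (0.0023)^3 × [PO4^3-]^2  ⇒  [PO4^3-] = 5.2 × 10^-13 M.
For Pb3(PO4)2: 5.0 x 10^-43 = (0.089)^3 × [PO4^3-]^2  ⇒  [PO4^3-] = 2.7 × 10^-20 M.
The salt with the lower threshold [PO4^3-] precipitates first: Pb3(PO4)2.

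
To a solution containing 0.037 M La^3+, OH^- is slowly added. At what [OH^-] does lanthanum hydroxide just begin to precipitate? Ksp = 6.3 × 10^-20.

La(OH)3(s) ⇌ La^3+ + 3 OH^-
Ksp = [La^3+][OH^-]^3
Precipitation begins when Q = Ksp. With [La^3+] = 0.037 M:
6.3 × 10^-20 = (0.037) × [OH^-]^3
[OH^-] = (6.3 × 10^-20 / 3.7 × 10^-2)^(1/3) = 1.2 × 10^-6 M

[OH^-] ≈ 1.2 × 10^-6 M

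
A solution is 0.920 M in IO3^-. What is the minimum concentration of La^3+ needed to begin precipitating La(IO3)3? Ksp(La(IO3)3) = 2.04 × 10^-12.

[La^3+] ≈ 2.62e-12 M

La(IO3)3(s) ⇌ La^3+(aq) + 3 IO3^-(aq)
Ksp = [La^3+][IO3^-]^3
Precipitation begins when Q = Ksp. With [IO3^-] = 0.920 M:
2.04 × 10^-12 = (0.920)^3 × [La^3+]
[La^3+] = (2.04 × 10^-12 / 7.787 × 10^-1) = 2.62 x 10^-12 M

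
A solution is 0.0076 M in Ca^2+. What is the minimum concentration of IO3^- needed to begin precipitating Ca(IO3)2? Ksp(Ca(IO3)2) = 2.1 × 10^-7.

Ca(IO3)2(s) ⇌ Ca^2+ + 2 IO3^-
Ksp = [Ca^2+][IO3^-]^2
Precipitation begins when Q = Ksp. With [Ca^2+] = 0.0076 M:
2.1 × 10^-7 = (0.0076) × [IO3^-]^2
[IO3^-] = (2.1 × 10^-7 / 7.6 × 10^-3)^(1/2) = 5.3 x 10^-3 M

5.3 × 10^-3 M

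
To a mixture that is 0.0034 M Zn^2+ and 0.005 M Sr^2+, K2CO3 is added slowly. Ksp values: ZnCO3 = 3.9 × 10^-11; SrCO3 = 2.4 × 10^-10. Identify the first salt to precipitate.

Each salt begins to precipitate when Q = Ksp, i.e. when [CO3^2-] reaches its threshold.
For ZnCO3: 3.9 × 10^-11 = 0.0034 × [CO3^2-]  ⇒  [CO3^2-] = 1.1 × 10^-8 M.
For SrCO3: 2.4 × 10^-10 = 0.005 × [CO3^2-]  ⇒  [CO3^2-] = 4.8 × 10^-8 M.
The salt with the lower threshold [CO3^2-] precipitates first: ZnCO3.

ZnCO3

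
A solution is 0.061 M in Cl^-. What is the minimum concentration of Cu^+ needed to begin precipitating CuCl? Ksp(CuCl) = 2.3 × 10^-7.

CuCl(s) ⇌ Cu^+(aq) + Cl^-(aq)
Ksp = [Cu^+][Cl^-]
Precipitation begins when Q = Ksp. With [Cl^-] = 0.061 M:
2.3 × 10^-7 = (0.061) × [Cu^+]
[Cu^+] = (2.3 × 10^-7 / 6.1 × 10^-2) = 3.8 x 10^-6 M

[Cu^+] ≈ 3.8 x 10^-6 M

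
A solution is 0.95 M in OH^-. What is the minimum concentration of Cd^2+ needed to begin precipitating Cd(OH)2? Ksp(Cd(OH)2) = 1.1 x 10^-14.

Cd(OH)2(s) ⇌ Cd^2+ + 2 OH^-
Ksp = [Cd^2+][OH^-]^2
Precipitation begins when Q = Ksp. With [OH^-] = 0.95 M:
1.1 x 10^-14 = (0.95)^2 × [Cd^2+]
[Cd^2+] = (1.1 x 10^-14 / 9.03 × 10^-1) = 1.2 × 10^-14 M

1.2 × 10^-14 M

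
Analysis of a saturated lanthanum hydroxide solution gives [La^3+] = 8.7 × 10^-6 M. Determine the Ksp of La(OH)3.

Ksp = 1.5 x 10^-19

La(OH)3(s) <=> La^3+ + 3 OH^-
Stoichiometry gives [OH^-] = (3/1)[La^3+] = 2.61 x 10^-5 M.
Ksp = [La^3+][OH^-]^3
Ksp = 8.7 x 10^-6 × (2.61 x 10^-5)^3 = 1.5 x 10^-19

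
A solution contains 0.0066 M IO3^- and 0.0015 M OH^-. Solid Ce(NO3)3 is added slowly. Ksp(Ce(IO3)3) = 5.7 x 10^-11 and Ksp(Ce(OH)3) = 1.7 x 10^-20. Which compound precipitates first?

Ce(OH)3

Precipitation of each salt starts when its ion product equals its Ksp.
For Ce(IO3)3: 5.7 x 10^-11 = (0.0066)^3 × [Ce^3+]  ⇒  [Ce^3+] = 2.0 × 10^-4 M.
For Ce(OH)3: 1.7 x 10^-20 = (0.0015)^3 × [Ce^3+]  ⇒  [Ce^3+] = 5.0 × 10^-12 M.
The salt with the lower threshold [Ce^3+] precipitates first: Ce(OH)3.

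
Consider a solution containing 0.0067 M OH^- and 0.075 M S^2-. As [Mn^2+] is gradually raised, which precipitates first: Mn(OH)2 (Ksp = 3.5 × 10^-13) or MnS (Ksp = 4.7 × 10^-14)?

MnS

Precipitation of each salt starts when its ion product equals its Ksp.
For Mn(OH)2: 3.5 × 10^-13 = (0.0067)^2 × [Mn^2+]  ⇒  [Mn^2+] = 7.8 x 10^-9 M.
For MnS: 4.7 × 10^-14 = 0.075 × [Mn^2+]  ⇒  [Mn^2+] = 6.3 × 10^-13 M.
The salt with the lower threshold [Mn^2+] precipitates first: MnS.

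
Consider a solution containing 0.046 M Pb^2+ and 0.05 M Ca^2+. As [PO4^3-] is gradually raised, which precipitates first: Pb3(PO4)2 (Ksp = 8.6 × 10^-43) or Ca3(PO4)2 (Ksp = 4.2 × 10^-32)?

Pb3(PO4)2

Precipitation of each salt starts when its ion product equals its Ksp.
For Pb3(PO4)2: 8.6 × 10^-43 = (0.046)^3 × [PO4^3-]^2  ⇒  [PO4^3-] = 9.4 x 10^-20 M.
For Ca3(PO4)2: 4.2 × 10^-32 = (0.05)^3 × [PO4^3-]^2  ⇒  [PO4^3-] = 1.8 x 10^-14 M.
The salt with the lower threshold [PO4^3-] precipitates first: Pb3(PO4)2.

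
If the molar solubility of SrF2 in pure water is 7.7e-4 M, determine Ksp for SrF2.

Ksp = 1.8 x 10^-9

SrF2(s) <=> Sr^2+(aq) + 2 F^-(aq)
For each mole of SrF2 that dissolves: [Sr^2+] = s, [F^-] = 2s.
Ksp = [Sr^2+][F^-]^2
Ksp = s(2s)^2 = 4s^3
With s = 7.7 x 10^-4: Ksp = 1.8 × 10^-9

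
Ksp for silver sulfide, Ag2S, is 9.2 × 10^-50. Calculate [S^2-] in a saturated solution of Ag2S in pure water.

[S^2-] ≈ 2.8e-17 M

Ag2S(s) ⇌ 2 Ag^+(aq) + S^2-(aq)
Ksp = [Ag^+]^2[S^2-]
With molar solubility s: [Ag^+] = 2s, [S^2-] = s.
So Ksp = (2s)^2 × s = 4s^3
Solving, s = (9.2 × 10^-50/4)^(1/3) = 2.84 × 10^-17 M
[S^2-] = s = 2.8 x 10^-17 M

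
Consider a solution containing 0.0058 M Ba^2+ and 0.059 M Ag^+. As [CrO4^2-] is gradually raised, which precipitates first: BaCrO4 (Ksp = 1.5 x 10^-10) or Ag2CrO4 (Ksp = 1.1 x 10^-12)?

Each salt begins to precipitate when Q = Ksp, i.e. when [CrO4^2-] reaches its threshold.
For BaCrO4: 1.5 x 10^-10 = 0.0058 × [CrO4^2-]  ⇒  [CrO4^2-] = 2.6 x 10^-8 M.
For Ag2CrO4: 1.1 x 10^-12 = (0.059)^2 × [CrO4^2-]  ⇒  [CrO4^2-] = 3.2 × 10^-10 M.
The salt with the lower threshold [CrO4^2-] precipitates first: Ag2CrO4.

Ag2CrO4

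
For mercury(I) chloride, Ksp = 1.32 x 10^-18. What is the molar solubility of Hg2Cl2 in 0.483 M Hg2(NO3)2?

s = 8.27 × 10^-10 M

Hg2Cl2(s) ⇌ Hg2^2+(aq) + 2 Cl^-(aq)
Ksp = [Hg2^2+][Cl^-]^2
Let s be the molar solubility in this solution. [Hg2^2+] = 0.483 + s ≈ 0.483, [Cl^-] = 2s (Ksp is small, so little additional dissolves).
Ksp ≈ 0.483 × (2s)^2
s = 8.27 × 10^-10 M
Check: s = 8.3 x 10^-10 ≪ 0.483, so the approximation is valid.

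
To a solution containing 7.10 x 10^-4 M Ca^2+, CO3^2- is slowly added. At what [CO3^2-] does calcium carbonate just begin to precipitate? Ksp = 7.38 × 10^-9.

[CO3^2-] = 1.04 x 10^-5 M

CaCO3(s) ⇌ Ca^2+(aq) + CO3^2-(aq)
Ksp = [Ca^2+][CO3^2-]
Precipitation begins when Q = Ksp. With [Ca^2+] = 7.10 x 10^-4 M:
7.38 × 10^-9 = (7.10 x 10^-4) × [CO3^2-]
[CO3^2-] = (7.38 × 10^-9 / 7.10 x 10^-4) = 1.04 x 10^-5 M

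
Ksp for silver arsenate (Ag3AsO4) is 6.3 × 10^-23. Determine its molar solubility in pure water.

s ≈ 1.2e-6 M

Ag3AsO4(s) <=> 3 Ag^+ + AsO4^3-
Ksp = [Ag^+]^3[AsO4^3-]
For each mole of Ag3AsO4 that dissolves: [Ag^+] = 3s, [AsO4^3-] = s.
Ksp = (3s)^3s = 27s^4
s = (6.3 × 10^-23 / 27)^(1/4) = 1.2 × 10^-6 M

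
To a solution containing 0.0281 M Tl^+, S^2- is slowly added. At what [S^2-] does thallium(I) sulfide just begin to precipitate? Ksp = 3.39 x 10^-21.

4.29 × 10^-18 M

Tl2S(s) ⇌ 2 Tl^+(aq) + S^2-(aq)
Ksp = [Tl^+]^2[S^2-]
Precipitation begins when Q = Ksp. With [Tl^+] = 0.0281 M:
3.39 x 10^-21 = (0.0281)^2 × [S^2-]
[S^2-] = (3.39 x 10^-21 / 7.896 × 10^-4) = 4.29 × 10^-18 M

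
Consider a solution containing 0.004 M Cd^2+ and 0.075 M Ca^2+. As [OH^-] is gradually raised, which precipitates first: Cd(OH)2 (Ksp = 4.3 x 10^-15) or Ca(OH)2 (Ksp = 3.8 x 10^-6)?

Precipitation of each salt starts when its ion product equals its Ksp.
For Cd(OH)2: 4.3 x 10^-15 = 0.004 × [OH^-]^2  ⇒  [OH^-] = 1.0 x 10^-6 M.
For Ca(OH)2: 3.8 x 10^-6 = 0.075 × [OH^-]^2  ⇒  [OH^-] = 7.1 × 10^-3 M.
The salt with the lower threshold [OH^-] precipitates first: Cd(OH)2.

Cd(OH)2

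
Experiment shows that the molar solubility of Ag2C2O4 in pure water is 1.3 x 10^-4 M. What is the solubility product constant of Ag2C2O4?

Ag2C2O4(s) <=> 2 Ag^+ + C2O4^2-
For each mole of Ag2C2O4 that dissolves: [Ag^+] = 2s, [C2O4^2-] = s.
Ksp = [Ag^+]^2[C2O4^2-]
So Ksp = (2s)^2 × s = 4s^3
With s = 1.3 × 10^-4: Ksp = 8.8 × 10^-12

Ksp ≈ 8.8 × 10^-12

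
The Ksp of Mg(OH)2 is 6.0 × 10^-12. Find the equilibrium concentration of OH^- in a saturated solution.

Mg(OH)2(s) <=> Mg^2+ + 2 OH^-
Ksp = [Mg^2+][OH^-]^2
If s mol/L of Mg(OH)2 dissolves, [Mg^2+] = s and [OH^-] = 2s.
Substituting: Ksp = s(2s)^2 = 4s^3
Solving, s = (6.0 × 10^-12/4)^(1/3) = 1.14 x 10^-4 M
[OH^-] = 2s = 2.3 × 10^-4 M

2.3e-4 M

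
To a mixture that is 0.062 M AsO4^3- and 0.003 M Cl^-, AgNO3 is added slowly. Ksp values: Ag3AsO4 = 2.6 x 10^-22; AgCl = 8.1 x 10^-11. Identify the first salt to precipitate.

AgCl

Each salt begins to precipitate when Q = Ksp, i.e. when [Ag^+] reaches its threshold.
For Ag3AsO4: 2.6 x 10^-22 = 0.062 × [Ag^+]^3  ⇒  [Ag^+] = 1.6 × 10^-7 M.
For AgCl: 8.1 x 10^-11 = 0.003 × [Ag^+]  ⇒  [Ag^+] = 2.7 x 10^-8 M.
The salt with the lower threshold [Ag^+] precipitates first: AgCl.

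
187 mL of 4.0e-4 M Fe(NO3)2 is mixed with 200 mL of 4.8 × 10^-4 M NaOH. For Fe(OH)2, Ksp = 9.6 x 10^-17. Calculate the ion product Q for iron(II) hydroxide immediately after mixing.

Total volume = 187 + 200 = 387 mL.
[Fe^2+] = 4.0 × 10^-4 × (187/387) = 1.93 x 10^-4 M
[OH^-] = 4.8 × 10^-4 × (200/387) = 2.48 × 10^-4 M
Fe(OH)2(s) <=> Fe^2+ + 2 OH^-, so Q = [Fe^2+][OH^-]^2
Q = (1.93 x 10^-4)(2.48 × 10^-4)^2 = 1.2 × 10^-11
Q > Ksp, so Fe(OH)2 will precipitate.

Q = 1.2e-11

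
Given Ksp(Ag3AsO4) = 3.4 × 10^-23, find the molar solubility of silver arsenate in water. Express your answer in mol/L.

s = 1.1e-6 M

Ag3AsO4(s) ⇌ 3 Ag^+(aq) + AsO4^3-(aq)
Ksp = [Ag^+]^3[AsO4^3-]
For each mole of Ag3AsO4 that dissolves: [Ag^+] = 3s, [AsO4^3-] = s.
Substituting: Ksp = (3s)^3s = 27s^4
s^4 = 3.4 × 10^-23 / 27, so s = 1.1 × 10^-6 M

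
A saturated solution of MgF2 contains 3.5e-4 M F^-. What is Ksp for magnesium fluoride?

Ksp = 2.1 × 10^-11

MgF2(s) ⇌ Mg^2+ + 2 F^-
Stoichiometry gives [Mg^2+] = (1/2)[F^-] = 1.75 × 10^-4 M.
Ksp = [Mg^2+][F^-]^2
Ksp = 1.75 × 10^-4 × (3.5 x 10^-4)^2 = 2.1 × 10^-11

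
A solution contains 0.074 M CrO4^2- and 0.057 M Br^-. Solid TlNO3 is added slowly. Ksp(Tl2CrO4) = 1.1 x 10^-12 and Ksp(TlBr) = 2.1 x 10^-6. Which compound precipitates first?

Tl2CrO4

Each salt begins to precipitate when Q = Ksp, i.e. when [Tl^+] reaches its threshold.
For Tl2CrO4: 1.1 x 10^-12 = 0.074 × [Tl^+]^2  ⇒  [Tl^+] = 3.9 x 10^-6 M.
For TlBr: 2.1 x 10^-6 = 0.057 × [Tl^+]  ⇒  [Tl^+] = 3.7 × 10^-5 M.
The salt with the lower threshold [Tl^+] precipitates first: Tl2CrO4.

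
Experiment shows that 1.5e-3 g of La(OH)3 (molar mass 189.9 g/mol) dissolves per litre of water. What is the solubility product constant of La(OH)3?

Ksp = 1.1 × 10^-19

Molar solubility s = (1.5 × 10^-3 g/L) / (189.9 g/mol) = 7.90 x 10^-6 M.
La(OH)3(s) ⇌ La^3+ + 3 OH^-
With molar solubility s: [La^3+] = s, [OH^-] = 3s.
Ksp = [La^3+][OH^-]^3
Ksp = s(3s)^3 = 27s^4
With s = 7.90 × 10^-6: Ksp = 1.1 x 10^-19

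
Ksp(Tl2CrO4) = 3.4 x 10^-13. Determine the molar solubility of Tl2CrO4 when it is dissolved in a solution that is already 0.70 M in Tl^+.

Tl2CrO4(s) ⇌ 2 Tl^+ + CrO4^2-
Ksp = [Tl^+]^2[CrO4^2-]
Let s be the molar solubility in this solution. [Tl^+] = 0.70 + 2s ≈ 0.70, [CrO4^2-] = s (Ksp is small, so little additional dissolves).
Ksp ≈ (0.70)^2 × s
s = 6.9 × 10^-13 M
Check: 2s = 1.4 × 10^-12 ≪ 0.70, so the approximation is valid.

s ≈ 6.9e-13 M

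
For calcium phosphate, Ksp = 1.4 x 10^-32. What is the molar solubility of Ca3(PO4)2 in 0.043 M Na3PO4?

s = 6.5e-11 M

Ca3(PO4)2(s) <=> 3 Ca^2+(aq) + 2 PO4^3-(aq)
Ksp = [Ca^2+]^3[PO4^3-]^2
Let s = moles of Ca3(PO4)2 that dissolve per litre. [Ca^2+] = 3s, [PO4^3-] = 0.043 + 2s ≈ 0.043 (Ksp is small, so little additional dissolves).
Ksp ≈ (3s)^3 × (0.043)^2
s = 6.5 x 10^-11 M
Check: 2s = 1.3 × 10^-10 ≪ 0.043, so the approximation is valid.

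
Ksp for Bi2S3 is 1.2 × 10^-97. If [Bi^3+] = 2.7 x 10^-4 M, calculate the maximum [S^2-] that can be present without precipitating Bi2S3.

Bi2S3(s) <=> 2 Bi^3+ + 3 S^2-
Ksp = [Bi^3+]^2[S^2-]^3
Precipitation begins when Q = Ksp. With [Bi^3+] = 2.7 x 10^-4 M:
1.2 × 10^-97 = (2.7 x 10^-4)^2 × [S^2-]^3
[S^2-] = (1.2 × 10^-97 / 7.29 x 10^-8)^(1/3) = 1.2 × 10^-30 M

[S^2-] = 1.2 × 10^-30 M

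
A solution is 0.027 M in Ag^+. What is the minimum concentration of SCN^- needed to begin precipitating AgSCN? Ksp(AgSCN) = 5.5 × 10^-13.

2.0 × 10^-11 M

AgSCN(s) <=> Ag^+(aq) + SCN^-(aq)
Ksp = [Ag^+][SCN^-]
Precipitation begins when Q = Ksp. With [Ag^+] = 0.027 M:
5.5 × 10^-13 = (0.027) × [SCN^-]
[SCN^-] = (5.5 × 10^-13 / 2.7 × 10^-2) = 2.0 × 10^-11 M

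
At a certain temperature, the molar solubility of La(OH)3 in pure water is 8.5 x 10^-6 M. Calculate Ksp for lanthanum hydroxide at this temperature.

La(OH)3(s) ⇌ La^3+(aq) + 3 OH^-(aq)
Let s = molar solubility. Then [La^3+] = s and [OH^-] = 3s.
Ksp = [La^3+][OH^-]^3
Substituting: Ksp = s(3s)^3 = 27s^4
Ksp = 27 × (8.5 × 10^-6)^4 = 1.4 × 10^-19

Ksp ≈ 1.4e-19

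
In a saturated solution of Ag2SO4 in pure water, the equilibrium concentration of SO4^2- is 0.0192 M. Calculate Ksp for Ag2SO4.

Ksp ≈ 2.83 x 10^-5

Ag2SO4(s) <=> 2 Ag^+ + SO4^2-
Stoichiometry gives [Ag^+] = (2/1)[SO4^2-] = 3.840 × 10^-2 M.
Ksp = [Ag^+]^2[SO4^2-]
Ksp = (3.840 × 10^-2)^2 × 1.92 × 10^-2 = 2.83 x 10^-5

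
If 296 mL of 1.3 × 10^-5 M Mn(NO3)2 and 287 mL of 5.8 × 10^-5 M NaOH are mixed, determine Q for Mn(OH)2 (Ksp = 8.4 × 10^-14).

Total volume = 296 + 287 = 583 mL.
[Mn^2+] = 1.3 × 10^-5 × (296/583) = 6.60 × 10^-6 M
[OH^-] = 5.8 × 10^-5 × (287/583) = 2.86 x 10^-5 M
Mn(OH)2(s) ⇌ Mn^2+(aq) + 2 OH^-(aq), so Q = [Mn^2+][OH^-]^2
Q = (6.60 × 10^-6)(2.86 × 10^-5)^2 = 5.4 × 10^-15
Q < Ksp, so no precipitate of Mn(OH)2 forms.

Q = 5.4e-15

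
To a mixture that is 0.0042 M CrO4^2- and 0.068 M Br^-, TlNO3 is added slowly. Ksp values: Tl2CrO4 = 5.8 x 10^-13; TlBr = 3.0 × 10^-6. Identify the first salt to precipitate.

Tl2CrO4

Precipitation of each salt starts when its ion product equals its Ksp.
For Tl2CrO4: 5.8 x 10^-13 = 0.0042 × [Tl^+]^2  ⇒  [Tl^+] = 1.2 x 10^-5 M.
For TlBr: 3.0 × 10^-6 = 0.068 × [Tl^+]  ⇒  [Tl^+] = 4.4 × 10^-5 M.
The salt with the lower threshold [Tl^+] precipitates first: Tl2CrO4.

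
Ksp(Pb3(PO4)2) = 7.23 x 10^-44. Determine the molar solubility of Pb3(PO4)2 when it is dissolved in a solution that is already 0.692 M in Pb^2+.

s = 2.34 × 10^-22 M

Pb3(PO4)2(s) ⇌ 3 Pb^2+(aq) + 2 PO4^3-(aq)
Ksp = [Pb^2+]^3[PO4^3-]^2
Let s be the molar solubility in this solution. [Pb^2+] = 0.692 + 3s ≈ 0.692, [PO4^3-] = 2s (Ksp is small, so little additional dissolves).
Ksp ≈ (0.692)^3 × (2s)^2
s = 2.34 × 10^-22 M
Check: 3s = 7.0 × 10^-22 ≪ 0.692, so the approximation is valid.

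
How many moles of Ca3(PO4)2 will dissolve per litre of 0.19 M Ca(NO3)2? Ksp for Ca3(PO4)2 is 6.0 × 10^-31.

Ca3(PO4)2(s) <=> 3 Ca^2+ + 2 PO4^3-
Ksp = [Ca^2+]^3[PO4^3-]^2
Let s be the molar solubility in this solution. [Ca^2+] = 0.19 + 3s ≈ 0.19, [PO4^3-] = 2s (since Ca^2+ from Ca(NO3)2 dominates).
Ksp ≈ (0.19)^3 × (2s)^2
s = 4.7 × 10^-15 M
Check: 3s = 1.4 × 10^-14 ≪ 0.19, so the approximation is valid.

s ≈ 4.7e-15 M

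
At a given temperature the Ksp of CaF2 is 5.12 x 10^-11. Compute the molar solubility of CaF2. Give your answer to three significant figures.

2.34 × 10^-4 M

CaF2(s) ⇌ Ca^2+(aq) + 2 F^-(aq)
Ksp = [Ca^2+][F^-]^2
If s mol/L of CaF2 dissolves, [Ca^2+] = s and [F^-] = 2s.
So Ksp = s × (2s)^2 = 4s^3
Solving, s = (5.12 x 10^-11/4)^(1/3) = 2.34 x 10^-4 M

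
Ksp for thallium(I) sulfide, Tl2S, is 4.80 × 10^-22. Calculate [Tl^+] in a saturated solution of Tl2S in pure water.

[Tl^+] = 9.86e-8 M

Tl2S(s) <=> 2 Tl^+(aq) + S^2-(aq)
Ksp = [Tl^+]^2[S^2-]
With molar solubility s: [Tl^+] = 2s, [S^2-] = s.
So Ksp = (2s)^2 × s = 4s^3
Solving, s = (4.80 × 10^-22/4)^(1/3) = 4.932 x 10^-8 M
[Tl^+] = 2s = 9.86 × 10^-8 M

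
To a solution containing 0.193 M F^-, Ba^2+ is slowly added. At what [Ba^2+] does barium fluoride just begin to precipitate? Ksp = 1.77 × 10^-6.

BaF2(s) <=> Ba^2+ + 2 F^-
Ksp = [Ba^2+][F^-]^2
Precipitation begins when Q = Ksp. With [F^-] = 0.193 M:
1.77 × 10^-6 = (0.193)^2 × [Ba^2+]
[Ba^2+] = (1.77 × 10^-6 / 3.725 × 10^-2) = 4.75 × 10^-5 M

[Ba^2+] ≈ 4.75e-5 M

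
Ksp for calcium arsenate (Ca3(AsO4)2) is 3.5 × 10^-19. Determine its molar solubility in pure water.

s ≈ 8.0 × 10^-5 M

Ca3(AsO4)2(s) ⇌ 3 Ca^2+(aq) + 2 AsO4^3-(aq)
Ksp = [Ca^2+]^3[AsO4^3-]^2
If s mol/L of Ca3(AsO4)2 dissolves, [Ca^2+] = 3s and [AsO4^3-] = 2s.
So Ksp = (3s)^3 × (2s)^2 = 108s^5
s^5 = 3.5 × 10^-19 / 108, so s = 8.0 x 10^-5 M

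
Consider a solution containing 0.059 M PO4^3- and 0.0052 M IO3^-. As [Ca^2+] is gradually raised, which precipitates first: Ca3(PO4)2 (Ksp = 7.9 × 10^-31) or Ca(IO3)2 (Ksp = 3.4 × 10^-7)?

Precipitation of each salt starts when its ion product equals its Ksp.
For Ca3(PO4)2: 7.9 × 10^-31 = (0.059)^2 × [Ca^2+]^3  ⇒  [Ca^2+] = 6.1 × 10^-10 M.
For Ca(IO3)2: 3.4 × 10^-7 = (0.0052)^2 × [Ca^2+]  ⇒  [Ca^2+] = 1.3 × 10^-2 M.
The salt with the lower threshold [Ca^2+] precipitates first: Ca3(PO4)2.

Ca3(PO4)2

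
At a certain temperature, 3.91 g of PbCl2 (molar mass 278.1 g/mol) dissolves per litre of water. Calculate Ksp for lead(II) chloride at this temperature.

Molar solubility s = (3.91 g/L) / (278.1 g/mol) = 1.406 × 10^-2 M.
PbCl2(s) ⇌ Pb^2+ + 2 Cl^-
For each mole of PbCl2 that dissolves: [Pb^2+] = s, [Cl^-] = 2s.
Ksp = [Pb^2+][Cl^-]^2
Substituting: Ksp = s(2s)^2 = 4s^3
With s = 1.406 x 10^-2: Ksp = 1.11 x 10^-5

Ksp = 1.11e-5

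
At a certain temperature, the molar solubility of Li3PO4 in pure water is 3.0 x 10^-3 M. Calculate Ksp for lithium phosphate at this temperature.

Ksp ≈ 2.2 x 10^-9

Li3PO4(s) <=> 3 Li^+(aq) + PO4^3-(aq)
For each mole of Li3PO4 that dissolves: [Li^+] = 3s, [PO4^3-] = s.
Ksp = [Li^+]^3[PO4^3-]
Ksp = (3s)^3s = 27s^4
With s = 3.0 x 10^-3: Ksp = 2.2 × 10^-9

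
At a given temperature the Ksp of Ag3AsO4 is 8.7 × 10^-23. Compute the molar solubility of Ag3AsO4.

s ≈ 1.3 x 10^-6 M

Ag3AsO4(s) ⇌ 3 Ag^+(aq) + AsO4^3-(aq)
Ksp = [Ag^+]^3[AsO4^3-]
For each mole of Ag3AsO4 that dissolves: [Ag^+] = 3s, [AsO4^3-] = s.
So Ksp = (3s)^3 × s = 27s^4
s^4 = 8.7 × 10^-23 / 27, so s = 1.3 × 10^-6 M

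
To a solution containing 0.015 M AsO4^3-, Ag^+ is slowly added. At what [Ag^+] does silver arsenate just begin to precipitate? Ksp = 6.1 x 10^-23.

Ag3AsO4(s) ⇌ 3 Ag^+(aq) + AsO4^3-(aq)
Ksp = [Ag^+]^3[AsO4^3-]
Precipitation begins when Q = Ksp. With [AsO4^3-] = 0.015 M:
6.1 x 10^-23 = (0.015) × [Ag^+]^3
[Ag^+] = (6.1 x 10^-23 / 1.5 × 10^-2)^(1/3) = 1.6 x 10^-7 M

1.6 x 10^-7 M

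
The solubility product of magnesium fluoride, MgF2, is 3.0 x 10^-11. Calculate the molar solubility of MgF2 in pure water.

s = 2.0 × 10^-4 M

MgF2(s) <=> Mg^2+ + 2 F^-
Ksp = [Mg^2+][F^-]^2
For each mole of MgF2 that dissolves: [Mg^2+] = s, [F^-] = 2s.
So Ksp = s × (2s)^2 = 4s^3
Solving, s = (3.0 x 10^-11/4)^(1/3) = 2.0 × 10^-4 M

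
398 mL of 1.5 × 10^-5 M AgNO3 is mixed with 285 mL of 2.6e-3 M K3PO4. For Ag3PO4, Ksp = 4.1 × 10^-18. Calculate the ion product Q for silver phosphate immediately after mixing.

Total volume = 398 + 285 = 683 mL.
[Ag^+] = 1.5 × 10^-5 × (398/683) = 8.74 x 10^-6 M
[PO4^3-] = 2.6 × 10^-3 × (285/683) = 1.08 × 10^-3 M
Ag3PO4(s) <=> 3 Ag^+ + PO4^3-, so Q = [Ag^+]^3[PO4^3-]
Q = (8.74 × 10^-6)^3(1.08 × 10^-3) = 7.2 x 10^-19
Q < Ksp, so no precipitate of Ag3PO4 forms.

7.2e-19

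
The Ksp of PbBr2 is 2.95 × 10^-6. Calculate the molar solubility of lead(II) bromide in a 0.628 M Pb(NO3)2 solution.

1.08e-3 M

PbBr2(s) <=> Pb^2+ + 2 Br^-
Ksp = [Pb^2+][Br^-]^2
Let s = moles of PbBr2 that dissolve per litre. [Pb^2+] = 0.628 + s ≈ 0.628, [Br^-] = 2s (since Pb^2+ from Pb(NO3)2 dominates).
Ksp ≈ 0.628 × (2s)^2
s = 1.08 × 10^-3 M
Check: s = 1.1 × 10^-3 ≪ 0.628, so the approximation is valid.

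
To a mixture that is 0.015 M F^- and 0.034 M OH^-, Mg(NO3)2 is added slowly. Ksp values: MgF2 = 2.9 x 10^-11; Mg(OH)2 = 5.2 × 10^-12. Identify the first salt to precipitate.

Precipitation of each salt starts when its ion product equals its Ksp.
For MgF2: 2.9 x 10^-11 = (0.015)^2 × [Mg^2+]  ⇒  [Mg^2+] = 1.3 × 10^-7 M.
For Mg(OH)2: 5.2 × 10^-12 = (0.034)^2 × [Mg^2+]  ⇒  [Mg^2+] = 4.5 × 10^-9 M.
The salt with the lower threshold [Mg^2+] precipitates first: Mg(OH)2.

Mg(OH)2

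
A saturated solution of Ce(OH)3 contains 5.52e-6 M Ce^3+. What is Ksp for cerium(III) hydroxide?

Ce(OH)3(s) ⇌ Ce^3+(aq) + 3 OH^-(aq)
Stoichiometry gives [OH^-] = (3/1)[Ce^3+] = 1.656 × 10^-5 M.
Ksp = [Ce^3+][OH^-]^3
Ksp = 5.52 × 10^-6 × (1.656 × 10^-5)^3 = 2.51 x 10^-20

2.51e-20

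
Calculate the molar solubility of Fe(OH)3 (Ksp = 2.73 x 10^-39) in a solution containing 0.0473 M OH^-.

s ≈ 2.58 × 10^-35 M

Fe(OH)3(s) ⇌ Fe^3+(aq) + 3 OH^-(aq)
Ksp = [Fe^3+][OH^-]^3
Let s = moles of Fe(OH)3 that dissolve per litre. [Fe^3+] = s, [OH^-] = 0.0473 + 3s ≈ 0.0473 (common-ion effect: OH^- is already 0.0473 M).
Ksp ≈ s × (0.0473)^3
s = 2.58 × 10^-35 M
Check: 3s = 7.7 × 10^-35 ≪ 0.0473, so the approximation is valid.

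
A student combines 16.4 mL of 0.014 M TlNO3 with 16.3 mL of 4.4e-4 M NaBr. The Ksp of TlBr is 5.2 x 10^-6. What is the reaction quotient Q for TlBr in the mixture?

Total volume = 16.4 + 16.3 = 32.7 mL.
[Tl^+] = 1.4 x 10^-2 × (16.4/32.7) = 7.02 × 10^-3 M
[Br^-] = 4.4 × 10^-4 × (16.3/32.7) = 2.19 x 10^-4 M
TlBr(s) <=> Tl^+(aq) + Br^-(aq), so Q = [Tl^+][Br^-]
Q = (7.02 × 10^-3)(2.19 x 10^-4) = 1.5 x 10^-6
Q < Ksp, so no precipitate of TlBr forms.

Q = 1.5 x 10^-6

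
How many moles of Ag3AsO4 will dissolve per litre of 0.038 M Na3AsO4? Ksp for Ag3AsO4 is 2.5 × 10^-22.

Ag3AsO4(s) ⇌ 3 Ag^+(aq) + AsO4^3-(aq)
Ksp = [Ag^+]^3[AsO4^3-]
If s mol/L dissolves here, [Ag^+] = 3s, [AsO4^3-] = 0.038 + s ≈ 0.038 (common-ion effect: AsO4^3- is already 0.038 M).
Ksp ≈ (3s)^3 × 0.038
s = 6.2 x 10^-8 M
Check: s = 6.2 x 10^-8 ≪ 0.038, so the approximation is valid.

s ≈ 6.2e-8 M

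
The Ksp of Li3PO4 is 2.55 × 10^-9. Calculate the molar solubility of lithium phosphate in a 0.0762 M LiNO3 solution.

Li3PO4(s) ⇌ 3 Li^+(aq) + PO4^3-(aq)
Ksp = [Li^+]^3[PO4^3-]
Let s = moles of Li3PO4 that dissolve per litre. [Li^+] = 0.0762 + 3s ≈ 0.0762, [PO4^3-] = s (since Li^+ from LiNO3 dominates).
Ksp ≈ (0.0762)^3 × s
s = 5.76 × 10^-6 M
Check: 3s = 1.7 × 10^-5 ≪ 0.0762, so the approximation is valid.

5.76 × 10^-6 M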